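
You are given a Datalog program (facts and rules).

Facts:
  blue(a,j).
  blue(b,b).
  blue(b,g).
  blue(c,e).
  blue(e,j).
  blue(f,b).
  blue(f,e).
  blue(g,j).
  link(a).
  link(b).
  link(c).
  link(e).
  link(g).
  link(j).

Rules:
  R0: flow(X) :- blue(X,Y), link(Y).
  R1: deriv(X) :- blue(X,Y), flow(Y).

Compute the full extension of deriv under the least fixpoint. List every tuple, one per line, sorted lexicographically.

round 1: derive flow(a) via R0 from blue(a,j), link(j)
round 1: derive flow(b) via R0 from blue(b,b), link(b)
round 1: derive flow(c) via R0 from blue(c,e), link(e)
round 1: derive flow(e) via R0 from blue(e,j), link(j)
round 1: derive flow(f) via R0 from blue(f,b), link(b)
round 1: derive flow(g) via R0 from blue(g,j), link(j)
round 2: derive deriv(b) via R1 from blue(b,b), flow(b)
round 2: derive deriv(c) via R1 from blue(c,e), flow(e)
round 2: derive deriv(f) via R1 from blue(f,b), flow(b)

deriv(b)
deriv(c)
deriv(f)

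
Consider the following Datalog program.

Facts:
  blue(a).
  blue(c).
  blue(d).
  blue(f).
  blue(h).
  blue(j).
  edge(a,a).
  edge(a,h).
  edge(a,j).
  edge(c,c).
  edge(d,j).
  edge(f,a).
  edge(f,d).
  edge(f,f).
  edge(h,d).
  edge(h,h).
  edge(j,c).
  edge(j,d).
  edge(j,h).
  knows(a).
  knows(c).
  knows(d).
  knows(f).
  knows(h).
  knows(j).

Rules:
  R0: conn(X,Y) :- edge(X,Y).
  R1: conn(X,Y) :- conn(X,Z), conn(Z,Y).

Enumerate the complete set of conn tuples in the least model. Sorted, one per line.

conn(a,a)
conn(a,c)
conn(a,d)
conn(a,h)
conn(a,j)
conn(c,c)
conn(d,c)
conn(d,d)
conn(d,h)
conn(d,j)
conn(f,a)
conn(f,c)
conn(f,d)
conn(f,f)
conn(f,h)
conn(f,j)
conn(h,c)
conn(h,d)
conn(h,h)
conn(h,j)
conn(j,c)
conn(j,d)
conn(j,h)
conn(j,j)

round 1: derive conn(a,a) via R0 from edge(a,a)
round 1: derive conn(a,h) via R0 from edge(a,h)
round 1: derive conn(a,j) via R0 from edge(a,j)
round 1: derive conn(c,c) via R0 from edge(c,c)
round 1: derive conn(d,j) via R0 from edge(d,j)
round 1: derive conn(f,a) via R0 from edge(f,a)
round 1: derive conn(f,d) via R0 from edge(f,d)
round 1: derive conn(f,f) via R0 from edge(f,f)
round 1: derive conn(h,d) via R0 from edge(h,d)
round 1: derive conn(h,h) via R0 from edge(h,h)
round 1: derive conn(j,c) via R0 from edge(j,c)
round 1: derive conn(j,d) via R0 from edge(j,d)
round 1: derive conn(j,h) via R0 from edge(j,h)
round 2: derive conn(a,c) via R1 from conn(a,j), conn(j,c)
round 2: derive conn(a,d) via R1 from conn(a,h), conn(h,d)
round 2: derive conn(d,c) via R1 from conn(d,j), conn(j,c)
round 2: derive conn(d,d) via R1 from conn(d,j), conn(j,d)
round 2: derive conn(d,h) via R1 from conn(d,j), conn(j,h)
round 2: derive conn(f,h) via R1 from conn(f,a), conn(a,h)
round 2: derive conn(f,j) via R1 from conn(f,a), conn(a,j)
round 2: derive conn(h,j) via R1 from conn(h,d), conn(d,j)
round 2: derive conn(j,j) via R1 from conn(j,d), conn(d,j)
round 3: derive conn(f,c) via R1 from conn(f,a), conn(a,c)
round 3: derive conn(h,c) via R1 from conn(h,d), conn(d,c)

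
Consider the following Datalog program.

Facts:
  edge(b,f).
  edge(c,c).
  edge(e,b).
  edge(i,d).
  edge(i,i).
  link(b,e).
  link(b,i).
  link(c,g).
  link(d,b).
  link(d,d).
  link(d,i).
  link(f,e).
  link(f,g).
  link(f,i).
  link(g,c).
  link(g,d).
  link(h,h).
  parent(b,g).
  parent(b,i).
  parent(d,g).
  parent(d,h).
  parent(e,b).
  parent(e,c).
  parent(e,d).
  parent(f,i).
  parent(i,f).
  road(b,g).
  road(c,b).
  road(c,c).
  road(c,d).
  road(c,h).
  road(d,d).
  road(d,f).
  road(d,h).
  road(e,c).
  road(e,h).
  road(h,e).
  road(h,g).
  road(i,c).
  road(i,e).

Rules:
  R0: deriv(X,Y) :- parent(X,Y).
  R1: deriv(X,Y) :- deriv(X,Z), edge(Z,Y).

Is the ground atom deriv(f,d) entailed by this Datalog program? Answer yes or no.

yes

round 1: derive deriv(b,g) via R0 from parent(b,g)
round 1: derive deriv(b,i) via R0 from parent(b,i)
round 1: derive deriv(d,g) via R0 from parent(d,g)
round 1: derive deriv(d,h) via R0 from parent(d,h)
round 1: derive deriv(e,b) via R0 from parent(e,b)
round 1: derive deriv(e,c) via R0 from parent(e,c)
round 1: derive deriv(e,d) via R0 from parent(e,d)
round 1: derive deriv(f,i) via R0 from parent(f,i)
round 1: derive deriv(i,f) via R0 from parent(i,f)
round 2: derive deriv(b,d) via R1 from deriv(b,i), edge(i,d)
round 2: derive deriv(e,f) via R1 from deriv(e,b), edge(b,f)
round 2: derive deriv(f,d) via R1 from deriv(f,i), edge(i,d)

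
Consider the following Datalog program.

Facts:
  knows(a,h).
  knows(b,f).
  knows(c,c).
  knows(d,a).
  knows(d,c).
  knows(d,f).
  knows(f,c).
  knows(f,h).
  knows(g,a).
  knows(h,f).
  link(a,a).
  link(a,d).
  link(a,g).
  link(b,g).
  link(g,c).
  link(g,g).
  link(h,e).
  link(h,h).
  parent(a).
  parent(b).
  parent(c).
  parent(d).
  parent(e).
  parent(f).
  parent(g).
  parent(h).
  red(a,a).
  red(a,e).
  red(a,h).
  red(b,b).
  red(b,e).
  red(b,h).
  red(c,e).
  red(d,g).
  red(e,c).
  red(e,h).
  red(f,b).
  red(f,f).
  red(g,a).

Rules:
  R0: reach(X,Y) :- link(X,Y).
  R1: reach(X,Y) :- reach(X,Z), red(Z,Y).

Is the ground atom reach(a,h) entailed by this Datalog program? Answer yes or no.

yes

round 1: derive reach(a,a) via R0 from link(a,a)
round 1: derive reach(a,d) via R0 from link(a,d)
round 1: derive reach(a,g) via R0 from link(a,g)
round 1: derive reach(b,g) via R0 from link(b,g)
round 1: derive reach(g,c) via R0 from link(g,c)
round 1: derive reach(g,g) via R0 from link(g,g)
round 1: derive reach(h,e) via R0 from link(h,e)
round 1: derive reach(h,h) via R0 from link(h,h)
round 2: derive reach(a,e) via R1 from reach(a,a), red(a,e)
round 2: derive reach(a,h) via R1 from reach(a,a), red(a,h)
round 2: derive reach(b,a) via R1 from reach(b,g), red(g,a)
round 2: derive reach(g,a) via R1 from reach(g,g), red(g,a)
round 2: derive reach(g,e) via R1 from reach(g,c), red(c,e)
round 2: derive reach(h,c) via R1 from reach(h,e), red(e,c)
round 3: derive reach(a,c) via R1 from reach(a,e), red(e,c)
round 3: derive reach(b,e) via R1 from reach(b,a), red(a,e)
round 3: derive reach(b,h) via R1 from reach(b,a), red(a,h)
round 3: derive reach(g,h) via R1 from reach(g,a), red(a,h)
round 4: derive reach(b,c) via R1 from reach(b,e), red(e,c)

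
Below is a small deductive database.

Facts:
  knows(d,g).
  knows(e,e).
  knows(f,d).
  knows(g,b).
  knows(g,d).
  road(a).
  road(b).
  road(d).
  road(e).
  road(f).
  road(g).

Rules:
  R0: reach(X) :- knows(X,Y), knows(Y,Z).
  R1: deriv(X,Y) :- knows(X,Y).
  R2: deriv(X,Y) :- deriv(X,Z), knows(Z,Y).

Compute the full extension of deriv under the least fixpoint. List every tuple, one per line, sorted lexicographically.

deriv(d,b)
deriv(d,d)
deriv(d,g)
deriv(e,e)
deriv(f,b)
deriv(f,d)
deriv(f,g)
deriv(g,b)
deriv(g,d)
deriv(g,g)

round 1: derive deriv(d,g) via R1 from knows(d,g)
round 1: derive deriv(e,e) via R1 from knows(e,e)
round 1: derive deriv(f,d) via R1 from knows(f,d)
round 1: derive deriv(g,b) via R1 from knows(g,b)
round 1: derive deriv(g,d) via R1 from knows(g,d)
round 2: derive deriv(d,b) via R2 from deriv(d,g), knows(g,b)
round 2: derive deriv(d,d) via R2 from deriv(d,g), knows(g,d)
round 2: derive deriv(f,g) via R2 from deriv(f,d), knows(d,g)
round 2: derive deriv(g,g) via R2 from deriv(g,d), knows(d,g)
round 3: derive deriv(f,b) via R2 from deriv(f,g), knows(g,b)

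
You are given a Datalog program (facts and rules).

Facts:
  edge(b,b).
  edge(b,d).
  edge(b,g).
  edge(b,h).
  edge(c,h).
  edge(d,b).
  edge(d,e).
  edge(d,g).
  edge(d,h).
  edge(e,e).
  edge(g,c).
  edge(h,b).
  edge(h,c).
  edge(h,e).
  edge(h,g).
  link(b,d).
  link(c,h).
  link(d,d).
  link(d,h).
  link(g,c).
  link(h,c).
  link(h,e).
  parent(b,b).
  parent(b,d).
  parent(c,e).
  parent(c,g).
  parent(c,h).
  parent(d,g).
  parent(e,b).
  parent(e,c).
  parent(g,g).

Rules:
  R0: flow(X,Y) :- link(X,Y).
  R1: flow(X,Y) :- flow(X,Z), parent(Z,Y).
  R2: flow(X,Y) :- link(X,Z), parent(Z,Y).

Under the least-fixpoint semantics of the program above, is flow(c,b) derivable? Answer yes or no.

no

round 1: derive flow(b,d) via R0 from link(b,d)
round 1: derive flow(c,h) via R0 from link(c,h)
round 1: derive flow(d,d) via R0 from link(d,d)
round 1: derive flow(d,h) via R0 from link(d,h)
round 1: derive flow(g,c) via R0 from link(g,c)
round 1: derive flow(h,c) via R0 from link(h,c)
round 1: derive flow(h,e) via R0 from link(h,e)
round 1: derive flow(b,g) via R2 from link(b,d), parent(d,g)
round 1: derive flow(d,g) via R2 from link(d,d), parent(d,g)
round 1: derive flow(g,e) via R2 from link(g,c), parent(c,e)
round 1: derive flow(g,g) via R2 from link(g,c), parent(c,g)
round 1: derive flow(g,h) via R2 from link(g,c), parent(c,h)
round 1: derive flow(h,b) via R2 from link(h,e), parent(e,b)
round 1: derive flow(h,g) via R2 from link(h,c), parent(c,g)
round 1: derive flow(h,h) via R2 from link(h,c), parent(c,h)
round 2: derive flow(g,b) via R1 from flow(g,e), parent(e,b)
round 2: derive flow(h,d) via R1 from flow(h,b), parent(b,d)
round 3: derive flow(g,d) via R1 from flow(g,b), parent(b,d)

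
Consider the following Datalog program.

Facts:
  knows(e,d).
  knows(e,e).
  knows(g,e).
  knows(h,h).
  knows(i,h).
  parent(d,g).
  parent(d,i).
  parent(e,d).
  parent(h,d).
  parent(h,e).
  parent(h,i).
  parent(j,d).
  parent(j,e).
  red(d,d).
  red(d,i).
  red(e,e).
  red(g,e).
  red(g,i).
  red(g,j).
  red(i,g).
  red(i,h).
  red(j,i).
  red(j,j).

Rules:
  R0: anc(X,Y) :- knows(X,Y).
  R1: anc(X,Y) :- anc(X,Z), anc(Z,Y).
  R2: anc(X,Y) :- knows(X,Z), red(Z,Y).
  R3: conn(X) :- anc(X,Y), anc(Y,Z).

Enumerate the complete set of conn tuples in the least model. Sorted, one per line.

conn(e)
conn(g)
conn(h)
conn(i)

round 1: derive anc(e,d) via R0 from knows(e,d)
round 1: derive anc(e,e) via R0 from knows(e,e)
round 1: derive anc(g,e) via R0 from knows(g,e)
round 1: derive anc(h,h) via R0 from knows(h,h)
round 1: derive anc(i,h) via R0 from knows(i,h)
round 1: derive anc(e,i) via R2 from knows(e,d), red(d,i)
round 2: derive anc(e,h) via R1 from anc(e,i), anc(i,h)
round 2: derive anc(g,d) via R1 from anc(g,e), anc(e,d)
round 2: derive anc(g,i) via R1 from anc(g,e), anc(e,i)
round 2: derive conn(e) via R3 from anc(e,e), anc(e,d)
round 2: derive conn(g) via R3 from anc(g,e), anc(e,d)
round 2: derive conn(h) via R3 from anc(h,h), anc(h,h)
round 2: derive conn(i) via R3 from anc(i,h), anc(h,h)
round 3: derive anc(g,h) via R1 from anc(g,e), anc(e,h)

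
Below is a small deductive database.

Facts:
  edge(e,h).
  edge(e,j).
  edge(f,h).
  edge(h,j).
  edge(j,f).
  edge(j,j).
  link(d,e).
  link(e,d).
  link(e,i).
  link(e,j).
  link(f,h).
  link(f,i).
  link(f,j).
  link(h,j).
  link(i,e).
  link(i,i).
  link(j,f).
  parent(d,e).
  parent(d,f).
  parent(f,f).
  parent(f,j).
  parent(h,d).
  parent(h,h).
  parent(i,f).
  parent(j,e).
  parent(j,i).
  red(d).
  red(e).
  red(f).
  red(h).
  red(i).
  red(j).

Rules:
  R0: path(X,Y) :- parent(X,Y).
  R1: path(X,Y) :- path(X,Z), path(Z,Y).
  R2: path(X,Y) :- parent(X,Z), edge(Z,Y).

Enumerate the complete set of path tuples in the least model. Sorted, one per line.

round 1: derive path(d,e) via R0 from parent(d,e)
round 1: derive path(d,f) via R0 from parent(d,f)
round 1: derive path(f,f) via R0 from parent(f,f)
round 1: derive path(f,j) via R0 from parent(f,j)
round 1: derive path(h,d) via R0 from parent(h,d)
round 1: derive path(h,h) via R0 from parent(h,h)
round 1: derive path(i,f) via R0 from parent(i,f)
round 1: derive path(j,e) via R0 from parent(j,e)
round 1: derive path(j,i) via R0 from parent(j,i)
round 1: derive path(d,h) via R2 from parent(d,e), edge(e,h)
round 1: derive path(d,j) via R2 from parent(d,e), edge(e,j)
round 1: derive path(f,h) via R2 from parent(f,f), edge(f,h)
round 1: derive path(h,j) via R2 from parent(h,h), edge(h,j)
round 1: derive path(i,h) via R2 from parent(i,f), edge(f,h)
round 1: derive path(j,h) via R2 from parent(j,e), edge(e,h)
round 1: derive path(j,j) via R2 from parent(j,e), edge(e,j)
round 2: derive path(d,d) via R1 from path(d,h), path(h,d)
round 2: derive path(d,i) via R1 from path(d,j), path(j,i)
round 2: derive path(f,d) via R1 from path(f,h), path(h,d)
round 2: derive path(f,e) via R1 from path(f,j), path(j,e)
round 2: derive path(f,i) via R1 from path(f,j), path(j,i)
round 2: derive path(h,e) via R1 from path(h,d), path(d,e)
round 2: derive path(h,f) via R1 from path(h,d), path(d,f)
round 2: derive path(h,i) via R1 from path(h,j), path(j,i)
round 2: derive path(i,d) via R1 from path(i,h), path(h,d)
round 2: derive path(i,j) via R1 from path(i,f), path(f,j)
round 2: derive path(j,d) via R1 from path(j,h), path(h,d)
round 2: derive path(j,f) via R1 from path(j,i), path(i,f)
round 3: derive path(i,e) via R1 from path(i,d), path(d,e)
round 3: derive path(i,i) via R1 from path(i,d), path(d,i)

path(d,d)
path(d,e)
path(d,f)
path(d,h)
path(d,i)
path(d,j)
path(f,d)
path(f,e)
path(f,f)
path(f,h)
path(f,i)
path(f,j)
path(h,d)
path(h,e)
path(h,f)
path(h,h)
path(h,i)
path(h,j)
path(i,d)
path(i,e)
path(i,f)
path(i,h)
path(i,i)
path(i,j)
path(j,d)
path(j,e)
path(j,f)
path(j,h)
path(j,i)
path(j,j)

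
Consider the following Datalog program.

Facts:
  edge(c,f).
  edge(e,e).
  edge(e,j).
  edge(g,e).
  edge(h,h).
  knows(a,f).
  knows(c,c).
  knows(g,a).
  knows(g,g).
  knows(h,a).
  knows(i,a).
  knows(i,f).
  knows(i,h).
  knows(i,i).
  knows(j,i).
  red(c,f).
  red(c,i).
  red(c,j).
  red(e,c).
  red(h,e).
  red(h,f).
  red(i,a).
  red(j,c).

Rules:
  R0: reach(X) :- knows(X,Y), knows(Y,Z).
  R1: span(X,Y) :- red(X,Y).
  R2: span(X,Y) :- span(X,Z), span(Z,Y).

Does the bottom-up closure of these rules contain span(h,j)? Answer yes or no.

round 1: derive span(c,f) via R1 from red(c,f)
round 1: derive span(c,i) via R1 from red(c,i)
round 1: derive span(c,j) via R1 from red(c,j)
round 1: derive span(e,c) via R1 from red(e,c)
round 1: derive span(h,e) via R1 from red(h,e)
round 1: derive span(h,f) via R1 from red(h,f)
round 1: derive span(i,a) via R1 from red(i,a)
round 1: derive span(j,c) via R1 from red(j,c)
round 2: derive span(c,a) via R2 from span(c,i), span(i,a)
round 2: derive span(c,c) via R2 from span(c,j), span(j,c)
round 2: derive span(e,f) via R2 from span(e,c), span(c,f)
round 2: derive span(e,i) via R2 from span(e,c), span(c,i)
round 2: derive span(e,j) via R2 from span(e,c), span(c,j)
round 2: derive span(h,c) via R2 from span(h,e), span(e,c)
round 2: derive span(j,f) via R2 from span(j,c), span(c,f)
round 2: derive span(j,i) via R2 from span(j,c), span(c,i)
round 2: derive span(j,j) via R2 from span(j,c), span(c,j)
round 3: derive span(e,a) via R2 from span(e,c), span(c,a)
round 3: derive span(h,a) via R2 from span(h,c), span(c,a)
round 3: derive span(h,i) via R2 from span(h,c), span(c,i)
round 3: derive span(h,j) via R2 from span(h,c), span(c,j)
round 3: derive span(j,a) via R2 from span(j,c), span(c,a)

yes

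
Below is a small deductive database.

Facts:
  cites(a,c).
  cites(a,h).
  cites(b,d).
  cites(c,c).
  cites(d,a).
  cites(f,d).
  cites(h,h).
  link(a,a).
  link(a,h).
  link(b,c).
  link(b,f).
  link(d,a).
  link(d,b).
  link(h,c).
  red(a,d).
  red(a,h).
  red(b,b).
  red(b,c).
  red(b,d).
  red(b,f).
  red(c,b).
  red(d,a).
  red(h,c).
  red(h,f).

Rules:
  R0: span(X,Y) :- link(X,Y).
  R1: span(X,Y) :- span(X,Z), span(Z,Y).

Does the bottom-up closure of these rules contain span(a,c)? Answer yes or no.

round 1: derive span(a,a) via R0 from link(a,a)
round 1: derive span(a,h) via R0 from link(a,h)
round 1: derive span(b,c) via R0 from link(b,c)
round 1: derive span(b,f) via R0 from link(b,f)
round 1: derive span(d,a) via R0 from link(d,a)
round 1: derive span(d,b) via R0 from link(d,b)
round 1: derive span(h,c) via R0 from link(h,c)
round 2: derive span(a,c) via R1 from span(a,h), span(h,c)
round 2: derive span(d,c) via R1 from span(d,b), span(b,c)
round 2: derive span(d,f) via R1 from span(d,b), span(b,f)
round 2: derive span(d,h) via R1 from span(d,a), span(a,h)

yes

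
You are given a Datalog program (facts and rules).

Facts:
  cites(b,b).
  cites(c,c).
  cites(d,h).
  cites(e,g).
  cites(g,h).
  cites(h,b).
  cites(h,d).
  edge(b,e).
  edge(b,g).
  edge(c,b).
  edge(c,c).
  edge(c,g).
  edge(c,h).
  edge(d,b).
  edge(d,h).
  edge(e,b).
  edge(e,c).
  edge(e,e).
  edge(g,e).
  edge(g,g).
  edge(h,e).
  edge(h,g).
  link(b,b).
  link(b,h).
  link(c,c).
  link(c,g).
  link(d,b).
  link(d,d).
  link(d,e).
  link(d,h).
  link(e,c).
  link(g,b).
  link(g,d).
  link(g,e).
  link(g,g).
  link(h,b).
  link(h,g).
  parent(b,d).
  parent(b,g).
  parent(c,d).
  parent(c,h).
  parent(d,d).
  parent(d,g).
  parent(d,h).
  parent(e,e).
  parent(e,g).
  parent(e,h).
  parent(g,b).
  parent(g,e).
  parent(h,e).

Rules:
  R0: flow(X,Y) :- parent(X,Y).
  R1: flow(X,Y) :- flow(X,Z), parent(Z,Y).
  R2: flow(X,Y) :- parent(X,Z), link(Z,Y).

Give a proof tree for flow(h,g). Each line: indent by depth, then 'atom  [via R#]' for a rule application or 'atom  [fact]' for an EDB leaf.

flow(h,g)  [via R1]
  flow(h,e)  [via R0]
    parent(h,e)  [fact]
  parent(e,g)  [fact]

round 1: derive flow(b,d) via R0 from parent(b,d)
round 1: derive flow(b,g) via R0 from parent(b,g)
round 1: derive flow(c,d) via R0 from parent(c,d)
round 1: derive flow(c,h) via R0 from parent(c,h)
round 1: derive flow(d,d) via R0 from parent(d,d)
round 1: derive flow(d,g) via R0 from parent(d,g)
round 1: derive flow(d,h) via R0 from parent(d,h)
round 1: derive flow(e,e) via R0 from parent(e,e)
round 1: derive flow(e,g) via R0 from parent(e,g)
round 1: derive flow(e,h) via R0 from parent(e,h)
round 1: derive flow(g,b) via R0 from parent(g,b)
round 1: derive flow(g,e) via R0 from parent(g,e)
round 1: derive flow(h,e) via R0 from parent(h,e)
round 1: derive flow(b,b) via R2 from parent(b,d), link(d,b)
round 1: derive flow(b,e) via R2 from parent(b,d), link(d,e)
round 1: derive flow(b,h) via R2 from parent(b,d), link(d,h)
round 1: derive flow(c,b) via R2 from parent(c,d), link(d,b)
round 1: derive flow(c,e) via R2 from parent(c,d), link(d,e)
round 1: derive flow(c,g) via R2 from parent(c,h), link(h,g)
round 1: derive flow(d,b) via R2 from parent(d,d), link(d,b)
round 1: derive flow(d,e) via R2 from parent(d,d), link(d,e)
round 1: derive flow(e,b) via R2 from parent(e,g), link(g,b)
round 1: derive flow(e,c) via R2 from parent(e,e), link(e,c)
round 1: derive flow(e,d) via R2 from parent(e,g), link(g,d)
round 1: derive flow(g,c) via R2 from parent(g,e), link(e,c)
round 1: derive flow(g,h) via R2 from parent(g,b), link(b,h)
round 1: derive flow(h,c) via R2 from parent(h,e), link(e,c)
round 2: derive flow(g,d) via R1 from flow(g,b), parent(b,d)
round 2: derive flow(g,g) via R1 from flow(g,b), parent(b,g)
round 2: derive flow(h,d) via R1 from flow(h,c), parent(c,d)
round 2: derive flow(h,g) via R1 from flow(h,e), parent(e,g)
round 2: derive flow(h,h) via R1 from flow(h,c), parent(c,h)
round 3: derive flow(h,b) via R1 from flow(h,g), parent(g,b)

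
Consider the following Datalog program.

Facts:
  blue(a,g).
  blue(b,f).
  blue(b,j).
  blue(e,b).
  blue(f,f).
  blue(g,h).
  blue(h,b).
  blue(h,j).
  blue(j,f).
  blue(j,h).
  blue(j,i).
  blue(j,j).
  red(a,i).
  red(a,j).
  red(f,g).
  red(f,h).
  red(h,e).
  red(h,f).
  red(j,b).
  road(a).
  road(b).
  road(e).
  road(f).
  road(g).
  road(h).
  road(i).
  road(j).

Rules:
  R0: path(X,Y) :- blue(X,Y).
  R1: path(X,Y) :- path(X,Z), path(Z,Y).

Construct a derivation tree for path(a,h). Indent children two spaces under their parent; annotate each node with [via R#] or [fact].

path(a,h)  [via R1]
  path(a,g)  [via R0]
    blue(a,g)  [fact]
  path(g,h)  [via R0]
    blue(g,h)  [fact]

round 1: derive path(a,g) via R0 from blue(a,g)
round 1: derive path(b,f) via R0 from blue(b,f)
round 1: derive path(b,j) via R0 from blue(b,j)
round 1: derive path(e,b) via R0 from blue(e,b)
round 1: derive path(f,f) via R0 from blue(f,f)
round 1: derive path(g,h) via R0 from blue(g,h)
round 1: derive path(h,b) via R0 from blue(h,b)
round 1: derive path(h,j) via R0 from blue(h,j)
round 1: derive path(j,f) via R0 from blue(j,f)
round 1: derive path(j,h) via R0 from blue(j,h)
round 1: derive path(j,i) via R0 from blue(j,i)
round 1: derive path(j,j) via R0 from blue(j,j)
round 2: derive path(a,h) via R1 from path(a,g), path(g,h)
round 2: derive path(b,h) via R1 from path(b,j), path(j,h)
round 2: derive path(b,i) via R1 from path(b,j), path(j,i)
round 2: derive path(e,f) via R1 from path(e,b), path(b,f)
round 2: derive path(e,j) via R1 from path(e,b), path(b,j)
round 2: derive path(g,b) via R1 from path(g,h), path(h,b)
round 2: derive path(g,j) via R1 from path(g,h), path(h,j)
round 2: derive path(h,f) via R1 from path(h,b), path(b,f)
round 2: derive path(h,h) via R1 from path(h,j), path(j,h)
round 2: derive path(h,i) via R1 from path(h,j), path(j,i)
round 2: derive path(j,b) via R1 from path(j,h), path(h,b)
round 3: derive path(a,b) via R1 from path(a,g), path(g,b)
round 3: derive path(a,f) via R1 from path(a,h), path(h,f)
round 3: derive path(a,i) via R1 from path(a,h), path(h,i)
round 3: derive path(a,j) via R1 from path(a,g), path(g,j)
round 3: derive path(b,b) via R1 from path(b,h), path(h,b)
round 3: derive path(e,h) via R1 from path(e,b), path(b,h)
round 3: derive path(e,i) via R1 from path(e,b), path(b,i)
round 3: derive path(g,f) via R1 from path(g,b), path(b,f)
round 3: derive path(g,i) via R1 from path(g,b), path(b,i)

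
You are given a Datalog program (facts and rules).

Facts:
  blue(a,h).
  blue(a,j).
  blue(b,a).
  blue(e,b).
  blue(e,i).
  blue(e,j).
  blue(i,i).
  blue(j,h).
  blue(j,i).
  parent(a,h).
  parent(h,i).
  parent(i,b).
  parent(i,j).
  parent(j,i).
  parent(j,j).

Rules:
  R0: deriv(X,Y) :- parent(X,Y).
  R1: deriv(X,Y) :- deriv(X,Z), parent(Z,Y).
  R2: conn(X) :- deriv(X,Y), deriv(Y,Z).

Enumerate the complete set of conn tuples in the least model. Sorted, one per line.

conn(a)
conn(h)
conn(i)
conn(j)

round 1: derive deriv(a,h) via R0 from parent(a,h)
round 1: derive deriv(h,i) via R0 from parent(h,i)
round 1: derive deriv(i,b) via R0 from parent(i,b)
round 1: derive deriv(i,j) via R0 from parent(i,j)
round 1: derive deriv(j,i) via R0 from parent(j,i)
round 1: derive deriv(j,j) via R0 from parent(j,j)
round 2: derive deriv(a,i) via R1 from deriv(a,h), parent(h,i)
round 2: derive deriv(h,b) via R1 from deriv(h,i), parent(i,b)
round 2: derive deriv(h,j) via R1 from deriv(h,i), parent(i,j)
round 2: derive deriv(i,i) via R1 from deriv(i,j), parent(j,i)
round 2: derive deriv(j,b) via R1 from deriv(j,i), parent(i,b)
round 2: derive conn(a) via R2 from deriv(a,h), deriv(h,i)
round 2: derive conn(h) via R2 from deriv(h,i), deriv(i,b)
round 2: derive conn(i) via R2 from deriv(i,j), deriv(j,i)
round 2: derive conn(j) via R2 from deriv(j,i), deriv(i,b)
round 3: derive deriv(a,b) via R1 from deriv(a,i), parent(i,b)
round 3: derive deriv(a,j) via R1 from deriv(a,i), parent(i,j)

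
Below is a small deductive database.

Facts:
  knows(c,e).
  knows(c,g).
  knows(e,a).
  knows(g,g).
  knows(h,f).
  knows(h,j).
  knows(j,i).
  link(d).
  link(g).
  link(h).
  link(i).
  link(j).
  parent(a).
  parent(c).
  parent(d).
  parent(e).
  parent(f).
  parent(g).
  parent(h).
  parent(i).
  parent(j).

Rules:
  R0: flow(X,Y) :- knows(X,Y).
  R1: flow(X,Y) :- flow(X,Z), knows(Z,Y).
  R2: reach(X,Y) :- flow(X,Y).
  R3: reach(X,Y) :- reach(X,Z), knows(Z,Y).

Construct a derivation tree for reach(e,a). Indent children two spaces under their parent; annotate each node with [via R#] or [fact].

reach(e,a)  [via R2]
  flow(e,a)  [via R0]
    knows(e,a)  [fact]

round 1: derive flow(c,e) via R0 from knows(c,e)
round 1: derive flow(c,g) via R0 from knows(c,g)
round 1: derive flow(e,a) via R0 from knows(e,a)
round 1: derive flow(g,g) via R0 from knows(g,g)
round 1: derive flow(h,f) via R0 from knows(h,f)
round 1: derive flow(h,j) via R0 from knows(h,j)
round 1: derive flow(j,i) via R0 from knows(j,i)
round 2: derive flow(c,a) via R1 from flow(c,e), knows(e,a)
round 2: derive flow(h,i) via R1 from flow(h,j), knows(j,i)
round 2: derive reach(c,e) via R2 from flow(c,e)
round 2: derive reach(c,g) via R2 from flow(c,g)
round 2: derive reach(e,a) via R2 from flow(e,a)
round 2: derive reach(g,g) via R2 from flow(g,g)
round 2: derive reach(h,f) via R2 from flow(h,f)
round 2: derive reach(h,j) via R2 from flow(h,j)
round 2: derive reach(j,i) via R2 from flow(j,i)
round 3: derive reach(c,a) via R2 from flow(c,a)
round 3: derive reach(h,i) via R2 from flow(h,i)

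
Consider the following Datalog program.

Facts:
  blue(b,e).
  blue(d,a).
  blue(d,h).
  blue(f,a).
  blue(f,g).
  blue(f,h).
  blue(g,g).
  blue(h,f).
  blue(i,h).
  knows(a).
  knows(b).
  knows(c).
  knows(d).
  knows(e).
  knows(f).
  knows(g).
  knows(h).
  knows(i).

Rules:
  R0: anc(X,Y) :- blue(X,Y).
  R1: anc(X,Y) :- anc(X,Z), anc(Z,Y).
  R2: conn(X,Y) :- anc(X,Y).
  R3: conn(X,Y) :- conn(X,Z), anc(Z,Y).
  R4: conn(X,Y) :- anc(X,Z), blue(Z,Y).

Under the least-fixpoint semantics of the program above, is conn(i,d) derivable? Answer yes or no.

round 1: derive anc(b,e) via R0 from blue(b,e)
round 1: derive anc(d,a) via R0 from blue(d,a)
round 1: derive anc(d,h) via R0 from blue(d,h)
round 1: derive anc(f,a) via R0 from blue(f,a)
round 1: derive anc(f,g) via R0 from blue(f,g)
round 1: derive anc(f,h) via R0 from blue(f,h)
round 1: derive anc(g,g) via R0 from blue(g,g)
round 1: derive anc(h,f) via R0 from blue(h,f)
round 1: derive anc(i,h) via R0 from blue(i,h)
round 2: derive anc(d,f) via R1 from anc(d,h), anc(h,f)
round 2: derive anc(f,f) via R1 from anc(f,h), anc(h,f)
round 2: derive anc(h,a) via R1 from anc(h,f), anc(f,a)
round 2: derive anc(h,g) via R1 from anc(h,f), anc(f,g)
round 2: derive anc(h,h) via R1 from anc(h,f), anc(f,h)
round 2: derive anc(i,f) via R1 from anc(i,h), anc(h,f)
round 2: derive conn(b,e) via R2 from anc(b,e)
round 2: derive conn(d,a) via R2 from anc(d,a)
round 2: derive conn(d,h) via R2 from anc(d,h)
round 2: derive conn(f,a) via R2 from anc(f,a)
round 2: derive conn(f,g) via R2 from anc(f,g)
round 2: derive conn(f,h) via R2 from anc(f,h)
round 2: derive conn(g,g) via R2 from anc(g,g)
round 2: derive conn(h,f) via R2 from anc(h,f)
round 2: derive conn(i,h) via R2 from anc(i,h)
round 2: derive conn(d,f) via R4 from anc(d,h), blue(h,f)
round 2: derive conn(f,f) via R4 from anc(f,h), blue(h,f)
round 2: derive conn(h,a) via R4 from anc(h,f), blue(f,a)
round 2: derive conn(h,g) via R4 from anc(h,f), blue(f,g)
round 2: derive conn(h,h) via R4 from anc(h,f), blue(f,h)
round 2: derive conn(i,f) via R4 from anc(i,h), blue(h,f)
round 3: derive anc(d,g) via R1 from anc(d,f), anc(f,g)
round 3: derive anc(i,a) via R1 from anc(i,f), anc(f,a)
round 3: derive anc(i,g) via R1 from anc(i,f), anc(f,g)
round 3: derive conn(d,g) via R3 from conn(d,f), anc(f,g)
round 3: derive conn(i,a) via R3 from conn(i,f), anc(f,a)
round 3: derive conn(i,g) via R3 from conn(i,f), anc(f,g)

no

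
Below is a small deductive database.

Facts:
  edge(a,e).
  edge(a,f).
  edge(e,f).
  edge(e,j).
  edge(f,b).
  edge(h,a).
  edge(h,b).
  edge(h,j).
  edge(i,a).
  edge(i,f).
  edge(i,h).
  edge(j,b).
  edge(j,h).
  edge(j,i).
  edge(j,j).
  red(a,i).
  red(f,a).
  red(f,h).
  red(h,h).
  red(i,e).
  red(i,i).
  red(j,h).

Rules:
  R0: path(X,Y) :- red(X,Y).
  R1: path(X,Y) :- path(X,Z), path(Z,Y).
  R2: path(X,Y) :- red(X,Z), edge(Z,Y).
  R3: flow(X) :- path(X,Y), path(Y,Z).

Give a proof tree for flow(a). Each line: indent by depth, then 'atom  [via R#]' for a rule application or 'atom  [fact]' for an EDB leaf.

round 1: derive path(a,i) via R0 from red(a,i)
round 1: derive path(f,a) via R0 from red(f,a)
round 1: derive path(f,h) via R0 from red(f,h)
round 1: derive path(h,h) via R0 from red(h,h)
round 1: derive path(i,e) via R0 from red(i,e)
round 1: derive path(i,i) via R0 from red(i,i)
round 1: derive path(j,h) via R0 from red(j,h)
round 1: derive path(a,a) via R2 from red(a,i), edge(i,a)
round 1: derive path(a,f) via R2 from red(a,i), edge(i,f)
round 1: derive path(a,h) via R2 from red(a,i), edge(i,h)
round 1: derive path(f,b) via R2 from red(f,h), edge(h,b)
round 1: derive path(f,e) via R2 from red(f,a), edge(a,e)
round 1: derive path(f,f) via R2 from red(f,a), edge(a,f)
round 1: derive path(f,j) via R2 from red(f,h), edge(h,j)
round 1: derive path(h,a) via R2 from red(h,h), edge(h,a)
round 1: derive path(h,b) via R2 from red(h,h), edge(h,b)
round 1: derive path(h,j) via R2 from red(h,h), edge(h,j)
round 1: derive path(i,a) via R2 from red(i,i), edge(i,a)
round 1: derive path(i,f) via R2 from red(i,e), edge(e,f)
round 1: derive path(i,h) via R2 from red(i,i), edge(i,h)
round 1: derive path(i,j) via R2 from red(i,e), edge(e,j)
round 1: derive path(j,a) via R2 from red(j,h), edge(h,a)
round 1: derive path(j,b) via R2 from red(j,h), edge(h,b)
round 1: derive path(j,j) via R2 from red(j,h), edge(h,j)
round 2: derive path(a,b) via R1 from path(a,f), path(f,b)
round 2: derive path(a,e) via R1 from path(a,f), path(f,e)
round 2: derive path(a,j) via R1 from path(a,f), path(f,j)
round 2: derive path(f,i) via R1 from path(f,a), path(a,i)
round 2: derive path(h,f) via R1 from path(h,a), path(a,f)
round 2: derive path(h,i) via R1 from path(h,a), path(a,i)
round 2: derive path(i,b) via R1 from path(i,f), path(f,b)
round 2: derive path(j,f) via R1 from path(j,a), path(a,f)
round 2: derive path(j,i) via R1 from path(j,a), path(a,i)
round 2: derive flow(a) via R3 from path(a,a), path(a,a)
round 2: derive flow(f) via R3 from path(f,a), path(a,a)
round 2: derive flow(h) via R3 from path(h,a), path(a,a)
round 2: derive flow(i) via R3 from path(i,a), path(a,a)
round 2: derive flow(j) via R3 from path(j,a), path(a,a)
round 3: derive path(h,e) via R1 from path(h,a), path(a,e)
round 3: derive path(j,e) via R1 from path(j,a), path(a,e)

flow(a)  [via R3]
  path(a,a)  [via R2]
    red(a,i)  [fact]
    edge(i,a)  [fact]
  path(a,a)  [via R2]
    red(a,i)  [fact]
    edge(i,a)  [fact]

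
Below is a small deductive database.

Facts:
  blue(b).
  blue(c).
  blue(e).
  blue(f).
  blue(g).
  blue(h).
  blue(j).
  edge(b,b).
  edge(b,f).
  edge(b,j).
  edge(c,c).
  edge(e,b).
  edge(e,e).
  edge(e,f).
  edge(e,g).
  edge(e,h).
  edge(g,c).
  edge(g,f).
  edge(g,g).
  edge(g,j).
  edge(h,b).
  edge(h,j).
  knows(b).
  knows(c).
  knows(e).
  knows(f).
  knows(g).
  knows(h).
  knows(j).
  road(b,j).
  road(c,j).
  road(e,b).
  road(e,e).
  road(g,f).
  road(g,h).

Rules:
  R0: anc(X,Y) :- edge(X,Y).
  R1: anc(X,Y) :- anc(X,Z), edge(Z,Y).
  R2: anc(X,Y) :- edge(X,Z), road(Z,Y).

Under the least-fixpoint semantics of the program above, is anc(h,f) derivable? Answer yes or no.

round 1: derive anc(b,b) via R0 from edge(b,b)
round 1: derive anc(b,f) via R0 from edge(b,f)
round 1: derive anc(b,j) via R0 from edge(b,j)
round 1: derive anc(c,c) via R0 from edge(c,c)
round 1: derive anc(e,b) via R0 from edge(e,b)
round 1: derive anc(e,e) via R0 from edge(e,e)
round 1: derive anc(e,f) via R0 from edge(e,f)
round 1: derive anc(e,g) via R0 from edge(e,g)
round 1: derive anc(e,h) via R0 from edge(e,h)
round 1: derive anc(g,c) via R0 from edge(g,c)
round 1: derive anc(g,f) via R0 from edge(g,f)
round 1: derive anc(g,g) via R0 from edge(g,g)
round 1: derive anc(g,j) via R0 from edge(g,j)
round 1: derive anc(h,b) via R0 from edge(h,b)
round 1: derive anc(h,j) via R0 from edge(h,j)
round 1: derive anc(c,j) via R2 from edge(c,c), road(c,j)
round 1: derive anc(e,j) via R2 from edge(e,b), road(b,j)
round 1: derive anc(g,h) via R2 from edge(g,g), road(g,h)
round 2: derive anc(e,c) via R1 from anc(e,g), edge(g,c)
round 2: derive anc(g,b) via R1 from anc(g,h), edge(h,b)
round 2: derive anc(h,f) via R1 from anc(h,b), edge(b,f)

yes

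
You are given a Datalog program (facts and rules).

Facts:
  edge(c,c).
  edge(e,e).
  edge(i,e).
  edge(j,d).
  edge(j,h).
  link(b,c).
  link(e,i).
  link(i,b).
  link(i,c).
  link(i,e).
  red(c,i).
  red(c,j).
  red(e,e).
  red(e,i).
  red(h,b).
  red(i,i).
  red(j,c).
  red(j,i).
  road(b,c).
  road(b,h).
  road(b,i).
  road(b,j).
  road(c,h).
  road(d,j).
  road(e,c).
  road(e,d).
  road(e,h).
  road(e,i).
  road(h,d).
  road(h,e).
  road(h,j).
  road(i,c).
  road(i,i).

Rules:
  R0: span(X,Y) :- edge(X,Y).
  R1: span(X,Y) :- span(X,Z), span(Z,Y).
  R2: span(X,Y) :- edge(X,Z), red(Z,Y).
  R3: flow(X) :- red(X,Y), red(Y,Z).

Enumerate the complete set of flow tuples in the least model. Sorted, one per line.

flow(c)
flow(e)
flow(i)
flow(j)

round 1: derive flow(c) via R3 from red(c,i), red(i,i)
round 1: derive flow(e) via R3 from red(e,e), red(e,e)
round 1: derive flow(i) via R3 from red(i,i), red(i,i)
round 1: derive flow(j) via R3 from red(j,c), red(c,i)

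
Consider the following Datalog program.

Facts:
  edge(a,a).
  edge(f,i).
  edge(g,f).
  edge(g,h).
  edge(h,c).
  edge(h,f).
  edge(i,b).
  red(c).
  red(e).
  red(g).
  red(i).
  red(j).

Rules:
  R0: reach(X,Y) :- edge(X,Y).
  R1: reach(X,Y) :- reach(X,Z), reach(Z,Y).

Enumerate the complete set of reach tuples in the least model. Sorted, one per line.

round 1: derive reach(a,a) via R0 from edge(a,a)
round 1: derive reach(f,i) via R0 from edge(f,i)
round 1: derive reach(g,f) via R0 from edge(g,f)
round 1: derive reach(g,h) via R0 from edge(g,h)
round 1: derive reach(h,c) via R0 from edge(h,c)
round 1: derive reach(h,f) via R0 from edge(h,f)
round 1: derive reach(i,b) via R0 from edge(i,b)
round 2: derive reach(f,b) via R1 from reach(f,i), reach(i,b)
round 2: derive reach(g,c) via R1 from reach(g,h), reach(h,c)
round 2: derive reach(g,i) via R1 from reach(g,f), reach(f,i)
round 2: derive reach(h,i) via R1 from reach(h,f), reach(f,i)
round 3: derive reach(g,b) via R1 from reach(g,f), reach(f,b)
round 3: derive reach(h,b) via R1 from reach(h,f), reach(f,b)

reach(a,a)
reach(f,b)
reach(f,i)
reach(g,b)
reach(g,c)
reach(g,f)
reach(g,h)
reach(g,i)
reach(h,b)
reach(h,c)
reach(h,f)
reach(h,i)
reach(i,b)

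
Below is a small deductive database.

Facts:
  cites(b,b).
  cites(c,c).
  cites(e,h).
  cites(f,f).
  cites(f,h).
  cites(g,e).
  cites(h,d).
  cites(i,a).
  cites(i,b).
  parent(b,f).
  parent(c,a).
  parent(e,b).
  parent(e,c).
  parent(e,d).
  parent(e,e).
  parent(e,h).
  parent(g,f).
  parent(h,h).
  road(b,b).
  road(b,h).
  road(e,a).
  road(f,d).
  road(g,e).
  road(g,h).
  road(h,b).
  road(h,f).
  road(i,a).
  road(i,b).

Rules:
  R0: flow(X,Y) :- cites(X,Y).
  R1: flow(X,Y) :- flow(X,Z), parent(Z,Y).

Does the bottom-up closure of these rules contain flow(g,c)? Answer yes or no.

round 1: derive flow(b,b) via R0 from cites(b,b)
round 1: derive flow(c,c) via R0 from cites(c,c)
round 1: derive flow(e,h) via R0 from cites(e,h)
round 1: derive flow(f,f) via R0 from cites(f,f)
round 1: derive flow(f,h) via R0 from cites(f,h)
round 1: derive flow(g,e) via R0 from cites(g,e)
round 1: derive flow(h,d) via R0 from cites(h,d)
round 1: derive flow(i,a) via R0 from cites(i,a)
round 1: derive flow(i,b) via R0 from cites(i,b)
round 2: derive flow(b,f) via R1 from flow(b,b), parent(b,f)
round 2: derive flow(c,a) via R1 from flow(c,c), parent(c,a)
round 2: derive flow(g,b) via R1 from flow(g,e), parent(e,b)
round 2: derive flow(g,c) via R1 from flow(g,e), parent(e,c)
round 2: derive flow(g,d) via R1 from flow(g,e), parent(e,d)
round 2: derive flow(g,h) via R1 from flow(g,e), parent(e,h)
round 2: derive flow(i,f) via R1 from flow(i,b), parent(b,f)
round 3: derive flow(g,a) via R1 from flow(g,c), parent(c,a)
round 3: derive flow(g,f) via R1 from flow(g,b), parent(b,f)

yes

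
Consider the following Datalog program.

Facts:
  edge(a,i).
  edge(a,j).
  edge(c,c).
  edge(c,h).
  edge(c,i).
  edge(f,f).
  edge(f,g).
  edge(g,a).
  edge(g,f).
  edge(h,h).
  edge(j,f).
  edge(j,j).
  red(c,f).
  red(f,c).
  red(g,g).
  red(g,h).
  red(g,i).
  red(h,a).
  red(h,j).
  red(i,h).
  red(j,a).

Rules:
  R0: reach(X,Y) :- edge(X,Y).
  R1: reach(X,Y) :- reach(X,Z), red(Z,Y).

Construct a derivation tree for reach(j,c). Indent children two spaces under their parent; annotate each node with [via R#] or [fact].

round 1: derive reach(a,i) via R0 from edge(a,i)
round 1: derive reach(a,j) via R0 from edge(a,j)
round 1: derive reach(c,c) via R0 from edge(c,c)
round 1: derive reach(c,h) via R0 from edge(c,h)
round 1: derive reach(c,i) via R0 from edge(c,i)
round 1: derive reach(f,f) via R0 from edge(f,f)
round 1: derive reach(f,g) via R0 from edge(f,g)
round 1: derive reach(g,a) via R0 from edge(g,a)
round 1: derive reach(g,f) via R0 from edge(g,f)
round 1: derive reach(h,h) via R0 from edge(h,h)
round 1: derive reach(j,f) via R0 from edge(j,f)
round 1: derive reach(j,j) via R0 from edge(j,j)
round 2: derive reach(a,a) via R1 from reach(a,j), red(j,a)
round 2: derive reach(a,h) via R1 from reach(a,i), red(i,h)
round 2: derive reach(c,a) via R1 from reach(c,h), red(h,a)
round 2: derive reach(c,f) via R1 from reach(c,c), red(c,f)
round 2: derive reach(c,j) via R1 from reach(c,h), red(h,j)
round 2: derive reach(f,c) via R1 from reach(f,f), red(f,c)
round 2: derive reach(f,h) via R1 from reach(f,g), red(g,h)
round 2: derive reach(f,i) via R1 from reach(f,g), red(g,i)
round 2: derive reach(g,c) via R1 from reach(g,f), red(f,c)
round 2: derive reach(h,a) via R1 from reach(h,h), red(h,a)
round 2: derive reach(h,j) via R1 from reach(h,h), red(h,j)
round 2: derive reach(j,a) via R1 from reach(j,j), red(j,a)
round 2: derive reach(j,c) via R1 from reach(j,f), red(f,c)
round 3: derive reach(f,a) via R1 from reach(f,h), red(h,a)
round 3: derive reach(f,j) via R1 from reach(f,h), red(h,j)

reach(j,c)  [via R1]
  reach(j,f)  [via R0]
    edge(j,f)  [fact]
  red(f,c)  [fact]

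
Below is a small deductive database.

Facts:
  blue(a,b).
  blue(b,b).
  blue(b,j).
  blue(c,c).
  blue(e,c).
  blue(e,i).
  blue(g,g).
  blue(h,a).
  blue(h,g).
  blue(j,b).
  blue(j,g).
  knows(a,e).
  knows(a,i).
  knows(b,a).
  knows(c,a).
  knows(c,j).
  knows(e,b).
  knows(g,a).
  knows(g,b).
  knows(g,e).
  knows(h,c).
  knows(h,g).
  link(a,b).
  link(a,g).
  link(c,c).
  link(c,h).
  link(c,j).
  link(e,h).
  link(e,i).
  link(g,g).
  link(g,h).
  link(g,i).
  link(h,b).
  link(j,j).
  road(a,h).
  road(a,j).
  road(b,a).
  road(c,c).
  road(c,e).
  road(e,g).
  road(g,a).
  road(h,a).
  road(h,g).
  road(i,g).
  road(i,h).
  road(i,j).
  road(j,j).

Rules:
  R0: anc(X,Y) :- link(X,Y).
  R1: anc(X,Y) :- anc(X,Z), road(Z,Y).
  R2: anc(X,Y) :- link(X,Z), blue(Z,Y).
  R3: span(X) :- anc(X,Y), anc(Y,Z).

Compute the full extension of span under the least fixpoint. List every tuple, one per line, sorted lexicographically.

round 1: derive anc(a,b) via R0 from link(a,b)
round 1: derive anc(a,g) via R0 from link(a,g)
round 1: derive anc(c,c) via R0 from link(c,c)
round 1: derive anc(c,h) via R0 from link(c,h)
round 1: derive anc(c,j) via R0 from link(c,j)
round 1: derive anc(e,h) via R0 from link(e,h)
round 1: derive anc(e,i) via R0 from link(e,i)
round 1: derive anc(g,g) via R0 from link(g,g)
round 1: derive anc(g,h) via R0 from link(g,h)
round 1: derive anc(g,i) via R0 from link(g,i)
round 1: derive anc(h,b) via R0 from link(h,b)
round 1: derive anc(j,j) via R0 from link(j,j)
round 1: derive anc(a,j) via R2 from link(a,b), blue(b,j)
round 1: derive anc(c,a) via R2 from link(c,h), blue(h,a)
round 1: derive anc(c,b) via R2 from link(c,j), blue(j,b)
round 1: derive anc(c,g) via R2 from link(c,h), blue(h,g)
round 1: derive anc(e,a) via R2 from link(e,h), blue(h,a)
round 1: derive anc(e,g) via R2 from link(e,h), blue(h,g)
round 1: derive anc(g,a) via R2 from link(g,h), blue(h,a)
round 1: derive anc(h,j) via R2 from link(h,b), blue(b,j)
round 1: derive anc(j,b) via R2 from link(j,j), blue(j,b)
round 1: derive anc(j,g) via R2 from link(j,j), blue(j,g)
round 2: derive anc(a,a) via R1 from anc(a,b), road(b,a)
round 2: derive anc(c,e) via R1 from anc(c,c), road(c,e)
round 2: derive anc(e,j) via R1 from anc(e,a), road(a,j)
round 2: derive anc(g,j) via R1 from anc(g,a), road(a,j)
round 2: derive anc(h,a) via R1 from anc(h,b), road(b,a)
round 2: derive anc(j,a) via R1 from anc(j,b), road(b,a)
round 2: derive span(a) via R3 from anc(a,g), anc(g,a)
round 2: derive span(c) via R3 from anc(c,a), anc(a,b)
round 2: derive span(e) via R3 from anc(e,a), anc(a,b)
round 2: derive span(g) via R3 from anc(g,a), anc(a,b)
round 2: derive span(h) via R3 from anc(h,j), anc(j,b)
round 2: derive span(j) via R3 from anc(j,g), anc(g,a)
round 3: derive anc(a,h) via R1 from anc(a,a), road(a,h)
round 3: derive anc(h,h) via R1 from anc(h,a), road(a,h)
round 3: derive anc(j,h) via R1 from anc(j,a), road(a,h)
round 4: derive anc(h,g) via R1 from anc(h,h), road(h,g)

span(a)
span(c)
span(e)
span(g)
span(h)
span(j)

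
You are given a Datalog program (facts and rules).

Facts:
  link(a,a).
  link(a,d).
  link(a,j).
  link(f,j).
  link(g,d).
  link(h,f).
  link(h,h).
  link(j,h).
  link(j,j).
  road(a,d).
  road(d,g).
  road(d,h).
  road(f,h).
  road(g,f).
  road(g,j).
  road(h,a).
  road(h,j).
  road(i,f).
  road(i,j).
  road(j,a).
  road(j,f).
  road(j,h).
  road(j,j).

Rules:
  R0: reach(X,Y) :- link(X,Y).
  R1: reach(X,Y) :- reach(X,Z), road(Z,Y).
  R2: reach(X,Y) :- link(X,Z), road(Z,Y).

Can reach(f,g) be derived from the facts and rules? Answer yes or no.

round 1: derive reach(a,a) via R0 from link(a,a)
round 1: derive reach(a,d) via R0 from link(a,d)
round 1: derive reach(a,j) via R0 from link(a,j)
round 1: derive reach(f,j) via R0 from link(f,j)
round 1: derive reach(g,d) via R0 from link(g,d)
round 1: derive reach(h,f) via R0 from link(h,f)
round 1: derive reach(h,h) via R0 from link(h,h)
round 1: derive reach(j,h) via R0 from link(j,h)
round 1: derive reach(j,j) via R0 from link(j,j)
round 1: derive reach(a,f) via R2 from link(a,j), road(j,f)
round 1: derive reach(a,g) via R2 from link(a,d), road(d,g)
round 1: derive reach(a,h) via R2 from link(a,d), road(d,h)
round 1: derive reach(f,a) via R2 from link(f,j), road(j,a)
round 1: derive reach(f,f) via R2 from link(f,j), road(j,f)
round 1: derive reach(f,h) via R2 from link(f,j), road(j,h)
round 1: derive reach(g,g) via R2 from link(g,d), road(d,g)
round 1: derive reach(g,h) via R2 from link(g,d), road(d,h)
round 1: derive reach(h,a) via R2 from link(h,h), road(h,a)
round 1: derive reach(h,j) via R2 from link(h,h), road(h,j)
round 1: derive reach(j,a) via R2 from link(j,h), road(h,a)
round 1: derive reach(j,f) via R2 from link(j,j), road(j,f)
round 2: derive reach(f,d) via R1 from reach(f,a), road(a,d)
round 2: derive reach(g,a) via R1 from reach(g,h), road(h,a)
round 2: derive reach(g,f) via R1 from reach(g,g), road(g,f)
round 2: derive reach(g,j) via R1 from reach(g,g), road(g,j)
round 2: derive reach(h,d) via R1 from reach(h,a), road(a,d)
round 2: derive reach(j,d) via R1 from reach(j,a), road(a,d)
round 3: derive reach(f,g) via R1 from reach(f,d), road(d,g)
round 3: derive reach(h,g) via R1 from reach(h,d), road(d,g)
round 3: derive reach(j,g) via R1 from reach(j,d), road(d,g)

yes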